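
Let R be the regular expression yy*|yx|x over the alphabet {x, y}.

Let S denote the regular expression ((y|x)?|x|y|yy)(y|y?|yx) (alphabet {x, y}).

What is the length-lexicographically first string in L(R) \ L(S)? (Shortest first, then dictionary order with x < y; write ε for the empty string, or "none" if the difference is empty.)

The string yyyy is accepted by R but not by S.
No shorter string lies in the difference, and yyyy is the lexicographically first length-4 string in L(R) \ L(S).

yyyy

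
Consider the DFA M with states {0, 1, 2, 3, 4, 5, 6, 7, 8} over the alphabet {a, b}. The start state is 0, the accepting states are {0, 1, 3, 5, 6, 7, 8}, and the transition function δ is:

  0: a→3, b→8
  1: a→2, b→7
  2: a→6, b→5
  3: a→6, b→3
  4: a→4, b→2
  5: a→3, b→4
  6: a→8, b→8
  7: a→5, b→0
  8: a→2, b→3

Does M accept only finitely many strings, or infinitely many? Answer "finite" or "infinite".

State 3 is reachable from the start and can reach an accepting state, and it lies on the cycle 3 → 3.
Traversing that cycle any number of times yields accepted strings of unbounded length, so the language is infinite.

infinite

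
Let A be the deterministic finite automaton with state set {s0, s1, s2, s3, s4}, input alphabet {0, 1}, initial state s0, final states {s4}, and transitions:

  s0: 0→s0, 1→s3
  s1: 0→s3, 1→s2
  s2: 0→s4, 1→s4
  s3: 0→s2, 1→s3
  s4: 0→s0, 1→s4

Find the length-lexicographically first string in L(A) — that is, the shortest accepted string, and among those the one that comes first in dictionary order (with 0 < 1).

100

A breadth-first search from s0 reaches an accepting state first via the path s0 → s3 → s2 → s4 on input 100.
No string of length < 3 is accepted (BFS exhausts all shorter strings without reaching an accepting state), and 100 is the lexicographically least accepting string of length 3.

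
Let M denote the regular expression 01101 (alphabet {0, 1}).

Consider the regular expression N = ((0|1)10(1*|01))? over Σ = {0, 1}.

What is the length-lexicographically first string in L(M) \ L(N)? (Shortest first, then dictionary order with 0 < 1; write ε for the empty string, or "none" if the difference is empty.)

01101

The string 01101 is accepted by M but not by N.
No shorter string lies in the difference, and 01101 is the lexicographically first length-5 string in L(M) \ L(N).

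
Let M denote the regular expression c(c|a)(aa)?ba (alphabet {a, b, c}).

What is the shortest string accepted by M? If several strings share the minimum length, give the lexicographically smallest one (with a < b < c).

By inspection of the expression, no string of length less than 4 matches, and caba is the lexicographically first match of length 4.

caba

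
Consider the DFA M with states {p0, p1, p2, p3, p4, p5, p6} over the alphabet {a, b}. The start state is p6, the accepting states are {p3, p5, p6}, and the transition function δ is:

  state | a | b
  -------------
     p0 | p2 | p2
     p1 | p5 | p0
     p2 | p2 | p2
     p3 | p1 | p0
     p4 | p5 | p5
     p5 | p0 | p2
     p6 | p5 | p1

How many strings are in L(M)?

3

The useful subgraph on states {p1, p5, p6} is acyclic, so L(M) is finite; the longest accepting path visits 3 useful states, giving maximum string length 2.
Counting accepting paths from p6 by length: 1 of length 0, 1 of length 1, 1 of length 2. Total 3.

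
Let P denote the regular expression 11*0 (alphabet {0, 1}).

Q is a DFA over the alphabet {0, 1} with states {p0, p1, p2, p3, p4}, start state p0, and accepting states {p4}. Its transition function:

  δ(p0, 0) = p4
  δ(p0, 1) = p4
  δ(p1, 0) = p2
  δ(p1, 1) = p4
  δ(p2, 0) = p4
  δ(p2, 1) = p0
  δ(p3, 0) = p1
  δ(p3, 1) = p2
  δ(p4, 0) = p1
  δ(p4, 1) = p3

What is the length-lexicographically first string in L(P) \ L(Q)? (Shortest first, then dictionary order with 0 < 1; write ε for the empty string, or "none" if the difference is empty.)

The string 10 is accepted by P but not by Q.
No shorter string lies in the difference, and 10 is the lexicographically first length-2 string in L(P) \ L(Q).

10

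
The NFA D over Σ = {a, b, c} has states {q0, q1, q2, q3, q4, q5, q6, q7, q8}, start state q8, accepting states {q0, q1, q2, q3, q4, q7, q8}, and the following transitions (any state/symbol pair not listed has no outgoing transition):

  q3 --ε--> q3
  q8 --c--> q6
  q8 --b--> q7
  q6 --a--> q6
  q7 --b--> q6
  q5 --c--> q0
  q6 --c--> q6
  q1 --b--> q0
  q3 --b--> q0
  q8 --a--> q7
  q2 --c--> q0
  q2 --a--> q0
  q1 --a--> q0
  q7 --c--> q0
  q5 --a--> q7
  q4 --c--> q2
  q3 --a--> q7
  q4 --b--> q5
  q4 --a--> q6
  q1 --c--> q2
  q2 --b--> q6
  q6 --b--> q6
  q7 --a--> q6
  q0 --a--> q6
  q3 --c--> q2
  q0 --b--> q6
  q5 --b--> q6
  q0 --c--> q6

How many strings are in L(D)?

The useful subgraph on states {q0, q7, q8} is acyclic, so L(D) is finite; the longest accepting path visits 3 useful states, giving maximum string length 2.
Counting accepting paths from q8 by length: 1 of length 0, 2 of length 1, 2 of length 2. Total 5.

5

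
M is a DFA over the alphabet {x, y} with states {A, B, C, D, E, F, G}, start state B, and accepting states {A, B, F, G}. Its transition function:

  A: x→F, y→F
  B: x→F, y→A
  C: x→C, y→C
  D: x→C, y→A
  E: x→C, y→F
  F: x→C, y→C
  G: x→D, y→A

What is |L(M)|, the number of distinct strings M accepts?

The useful subgraph on states {A, B, F} is acyclic, so L(M) is finite; the longest accepting path visits 3 useful states, giving maximum string length 2.
Counting accepting paths from B by length: 1 of length 0, 2 of length 1, 2 of length 2. Total 5.

5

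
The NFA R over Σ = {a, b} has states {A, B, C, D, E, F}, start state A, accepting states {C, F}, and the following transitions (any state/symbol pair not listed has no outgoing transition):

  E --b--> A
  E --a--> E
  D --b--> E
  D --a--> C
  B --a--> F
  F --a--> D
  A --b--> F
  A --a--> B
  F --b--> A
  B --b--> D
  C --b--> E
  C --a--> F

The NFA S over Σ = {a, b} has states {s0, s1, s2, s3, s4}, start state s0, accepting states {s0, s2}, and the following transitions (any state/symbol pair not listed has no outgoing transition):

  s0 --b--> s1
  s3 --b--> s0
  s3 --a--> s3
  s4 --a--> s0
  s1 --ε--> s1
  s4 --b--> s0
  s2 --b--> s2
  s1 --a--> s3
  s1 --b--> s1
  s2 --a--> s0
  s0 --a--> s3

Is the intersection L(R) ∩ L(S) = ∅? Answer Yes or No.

Exploring the product automaton R × S from the start pair (A, s0), following both machines on each input symbol, reaches 11 state pairs: (A, s0), (B, s3), (F, s1), (F, s3), (D, s0), (D, s3), (A, s1), (C, s3), (E, s1), (E, s0), (E, s3).
R accepts in {C, F} and S accepts in {s0, s2}; no reachable pair has both components accepting, so no string drives both machines to acceptance simultaneously and L(R) ∩ L(S) = ∅.
So no string is accepted by both, and the intersection is empty.

Yes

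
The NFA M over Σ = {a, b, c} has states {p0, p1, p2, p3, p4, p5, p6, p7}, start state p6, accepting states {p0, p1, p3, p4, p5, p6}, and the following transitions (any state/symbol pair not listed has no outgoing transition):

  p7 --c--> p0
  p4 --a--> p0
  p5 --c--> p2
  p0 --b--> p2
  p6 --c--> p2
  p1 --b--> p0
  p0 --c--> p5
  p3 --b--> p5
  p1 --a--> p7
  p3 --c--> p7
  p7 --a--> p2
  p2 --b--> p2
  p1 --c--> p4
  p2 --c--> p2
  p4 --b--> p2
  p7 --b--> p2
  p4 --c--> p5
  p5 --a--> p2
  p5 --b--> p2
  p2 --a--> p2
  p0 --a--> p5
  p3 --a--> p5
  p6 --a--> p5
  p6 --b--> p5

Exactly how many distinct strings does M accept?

The useful subgraph on states {p5, p6} is acyclic, so L(M) is finite; the longest accepting path visits 2 useful states, giving maximum string length 1.
Counting accepting paths from p6 by length: 1 of length 0, 2 of length 1. Total 3.

3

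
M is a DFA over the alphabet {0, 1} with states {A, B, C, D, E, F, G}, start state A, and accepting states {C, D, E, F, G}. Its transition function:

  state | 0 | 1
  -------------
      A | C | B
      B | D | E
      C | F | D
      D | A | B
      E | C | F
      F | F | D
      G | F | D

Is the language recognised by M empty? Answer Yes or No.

The string 0 is accepted: the run A → C ends in the accepting state C.
Since at least one string is accepted, L(M) is not empty.

No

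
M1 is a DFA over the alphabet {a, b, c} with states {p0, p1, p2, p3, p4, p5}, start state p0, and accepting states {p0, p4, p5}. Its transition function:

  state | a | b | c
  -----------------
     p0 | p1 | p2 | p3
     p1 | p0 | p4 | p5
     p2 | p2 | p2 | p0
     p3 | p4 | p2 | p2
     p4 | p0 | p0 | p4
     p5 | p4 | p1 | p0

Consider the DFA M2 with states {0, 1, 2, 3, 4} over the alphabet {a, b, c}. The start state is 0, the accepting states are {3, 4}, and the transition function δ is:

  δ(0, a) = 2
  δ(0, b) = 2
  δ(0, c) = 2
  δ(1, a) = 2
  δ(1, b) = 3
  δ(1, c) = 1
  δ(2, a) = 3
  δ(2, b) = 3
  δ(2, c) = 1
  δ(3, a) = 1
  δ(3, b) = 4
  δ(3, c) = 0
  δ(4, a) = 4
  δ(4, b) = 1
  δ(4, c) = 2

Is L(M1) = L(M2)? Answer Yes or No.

The empty string ε is accepted by M1 but rejected by M2.
So L(M1) ≠ L(M2).

No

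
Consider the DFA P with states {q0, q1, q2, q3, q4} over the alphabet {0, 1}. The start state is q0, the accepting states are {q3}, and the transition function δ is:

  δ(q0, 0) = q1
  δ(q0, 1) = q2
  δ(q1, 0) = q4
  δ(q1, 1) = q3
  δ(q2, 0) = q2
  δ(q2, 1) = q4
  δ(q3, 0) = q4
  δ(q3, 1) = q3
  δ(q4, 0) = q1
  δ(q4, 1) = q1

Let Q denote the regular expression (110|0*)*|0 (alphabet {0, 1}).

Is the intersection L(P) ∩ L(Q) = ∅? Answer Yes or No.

Converting the expression Q to a DFA (subset construction, then merging equivalent states) gives the minimal DFA with states {r0, r1, r2, r3}, start state r0, accepting states {r0} and transitions r0: 0→r0, 1→r1; r1: 0→r2, 1→r3; r2: 0→r2, 1→r2; r3: 0→r0, 1→r2.
Exploring the product automaton P × Q from the start pair (q0, r0), following both machines on each input symbol, reaches 12 state pairs: (q0, r0), (q1, r0), (q2, r1), (q4, r0), (q3, r1), (q2, r2), (q4, r3), (q1, r1), (q4, r2), (q3, r3), (q1, r2), (q3, r2).
P accepts in {q3} and Q accepts in {r0}; no reachable pair has both components accepting, so no string drives both machines to acceptance simultaneously and L(P) ∩ L(Q) = ∅.
So no string is accepted by both, and the intersection is empty.

Yes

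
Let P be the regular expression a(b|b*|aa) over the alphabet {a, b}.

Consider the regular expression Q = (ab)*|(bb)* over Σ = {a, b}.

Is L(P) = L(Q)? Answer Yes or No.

The string a is accepted by P but rejected by Q.
So L(P) ≠ L(Q).

No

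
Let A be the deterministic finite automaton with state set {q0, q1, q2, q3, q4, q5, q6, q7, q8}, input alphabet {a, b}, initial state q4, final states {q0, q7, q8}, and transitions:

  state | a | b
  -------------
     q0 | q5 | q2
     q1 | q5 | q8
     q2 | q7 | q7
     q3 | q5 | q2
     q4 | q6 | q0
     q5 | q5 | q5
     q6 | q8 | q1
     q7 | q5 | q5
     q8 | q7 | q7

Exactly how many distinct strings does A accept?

9

The useful subgraph on states {q0, q1, q2, q4, q6, q7, q8} is acyclic, so L(A) is finite; the longest accepting path visits 5 useful states, giving maximum string length 4.
Counting accepting paths from q4 by length: 1 of length 1, 1 of length 2, 5 of length 3, 2 of length 4. Total 9.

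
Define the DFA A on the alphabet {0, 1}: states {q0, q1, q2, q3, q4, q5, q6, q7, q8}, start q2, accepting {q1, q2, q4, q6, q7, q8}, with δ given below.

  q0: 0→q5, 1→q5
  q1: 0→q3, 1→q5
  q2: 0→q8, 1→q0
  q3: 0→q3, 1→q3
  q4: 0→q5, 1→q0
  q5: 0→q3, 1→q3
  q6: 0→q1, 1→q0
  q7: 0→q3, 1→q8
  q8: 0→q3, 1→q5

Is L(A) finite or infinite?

The useful states (reachable from q2 and able to reach an accepting state) are {q2, q8}.
Restricted to these states the transition graph has no cycle, so every accepting path has bounded length and L is finite.

finite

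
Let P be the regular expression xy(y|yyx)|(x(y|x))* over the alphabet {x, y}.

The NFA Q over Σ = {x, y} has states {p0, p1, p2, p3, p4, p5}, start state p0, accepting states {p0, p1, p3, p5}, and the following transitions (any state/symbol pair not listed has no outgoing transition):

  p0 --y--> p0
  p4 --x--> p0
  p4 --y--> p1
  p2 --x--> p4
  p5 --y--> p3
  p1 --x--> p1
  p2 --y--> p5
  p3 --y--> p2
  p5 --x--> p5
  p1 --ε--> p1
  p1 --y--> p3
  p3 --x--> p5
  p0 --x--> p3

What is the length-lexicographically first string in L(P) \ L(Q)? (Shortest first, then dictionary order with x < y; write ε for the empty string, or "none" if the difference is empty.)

xy

The string xy is accepted by P but not by Q.
No shorter string lies in the difference, and xy is the lexicographically first length-2 string in L(P) \ L(Q).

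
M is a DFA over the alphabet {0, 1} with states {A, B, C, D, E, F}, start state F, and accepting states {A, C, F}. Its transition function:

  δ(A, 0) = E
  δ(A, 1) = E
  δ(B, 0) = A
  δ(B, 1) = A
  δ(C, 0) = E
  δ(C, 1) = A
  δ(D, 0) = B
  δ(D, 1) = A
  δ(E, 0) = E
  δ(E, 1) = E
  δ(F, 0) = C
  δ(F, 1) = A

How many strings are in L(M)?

4

The useful subgraph on states {A, C, F} is acyclic, so L(M) is finite; the longest accepting path visits 3 useful states, giving maximum string length 2.
Counting accepting paths from F by length: 1 of length 0, 2 of length 1, 1 of length 2. Total 4.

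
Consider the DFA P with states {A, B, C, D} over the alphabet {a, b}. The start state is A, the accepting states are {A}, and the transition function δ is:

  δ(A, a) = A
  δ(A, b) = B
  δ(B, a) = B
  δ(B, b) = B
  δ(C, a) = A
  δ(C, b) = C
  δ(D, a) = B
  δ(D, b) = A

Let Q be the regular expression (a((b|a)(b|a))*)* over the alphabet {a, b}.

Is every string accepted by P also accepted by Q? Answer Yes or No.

Yes

Converting the expression Q to a DFA (subset construction, then merging equivalent states) gives the minimal DFA with states {q0, q1, q2, q3, q4}, start state q0, accepting states {q0, q1, q3} and transitions q0: a→q1, b→q2; q1: a→q3, b→q4; q2: a→q2, b→q2; q3: a→q3, b→q3; q4: a→q1, b→q1.
Exploring the product automaton P × Q from the start pair (A, q0), following both machines on each input symbol, reaches 7 state pairs: (A, q0), (A, q1), (B, q2), (A, q3), (B, q4), (B, q3), (B, q1).
P accepts in {A} and Q accepts in {q0, q1, q3}. The reachable pairs whose P-component is accepting are (A, q0), (A, q1), (A, q3); in each of them the Q-component is accepting too, so the product for L(P) \ L(Q) (P-component accepting, Q-component rejecting) has no reachable accepting pair and the difference is empty.
Hence every string in L(P) is also in L(Q).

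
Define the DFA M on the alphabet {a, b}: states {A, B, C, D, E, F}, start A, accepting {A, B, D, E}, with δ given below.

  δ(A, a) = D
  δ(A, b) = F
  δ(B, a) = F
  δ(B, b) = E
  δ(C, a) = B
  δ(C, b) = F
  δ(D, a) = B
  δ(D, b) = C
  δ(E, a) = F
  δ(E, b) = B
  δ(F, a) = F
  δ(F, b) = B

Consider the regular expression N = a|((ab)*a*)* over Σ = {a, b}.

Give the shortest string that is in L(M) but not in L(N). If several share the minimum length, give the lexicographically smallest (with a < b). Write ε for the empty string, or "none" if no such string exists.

The string bb is accepted by M but not by N.
No shorter string lies in the difference, and bb is the lexicographically first length-2 string in L(M) \ L(N).

bb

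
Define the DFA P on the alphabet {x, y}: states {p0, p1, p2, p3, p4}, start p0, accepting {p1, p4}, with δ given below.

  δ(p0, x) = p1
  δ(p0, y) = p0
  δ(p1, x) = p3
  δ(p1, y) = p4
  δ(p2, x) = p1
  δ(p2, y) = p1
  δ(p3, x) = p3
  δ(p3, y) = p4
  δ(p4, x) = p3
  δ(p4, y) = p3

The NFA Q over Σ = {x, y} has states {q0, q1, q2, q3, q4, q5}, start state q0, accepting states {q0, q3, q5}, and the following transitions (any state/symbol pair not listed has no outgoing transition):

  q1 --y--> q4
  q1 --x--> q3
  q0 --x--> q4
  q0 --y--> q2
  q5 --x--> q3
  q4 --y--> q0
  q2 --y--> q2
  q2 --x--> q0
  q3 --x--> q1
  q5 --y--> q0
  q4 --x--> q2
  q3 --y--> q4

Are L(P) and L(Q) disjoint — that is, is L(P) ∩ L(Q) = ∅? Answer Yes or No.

No

The string xy is accepted by both P and Q.
Hence L(P) ∩ L(Q) ≠ ∅.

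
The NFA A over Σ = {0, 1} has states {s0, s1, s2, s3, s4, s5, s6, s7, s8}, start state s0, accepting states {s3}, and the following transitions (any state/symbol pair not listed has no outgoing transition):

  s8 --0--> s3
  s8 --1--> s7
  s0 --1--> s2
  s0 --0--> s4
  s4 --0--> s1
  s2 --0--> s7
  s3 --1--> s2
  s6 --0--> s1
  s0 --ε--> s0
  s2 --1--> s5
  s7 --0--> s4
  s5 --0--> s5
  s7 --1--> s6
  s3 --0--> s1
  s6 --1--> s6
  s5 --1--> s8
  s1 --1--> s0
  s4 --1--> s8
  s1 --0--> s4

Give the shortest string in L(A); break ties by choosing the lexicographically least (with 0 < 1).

A breadth-first search from s0 reaches an accepting state first via the path s0 → s4 → s8 → s3 on input 010.
No string of length < 3 is accepted (BFS exhausts all shorter strings without reaching an accepting state), and 010 is the lexicographically least accepting string of length 3.

010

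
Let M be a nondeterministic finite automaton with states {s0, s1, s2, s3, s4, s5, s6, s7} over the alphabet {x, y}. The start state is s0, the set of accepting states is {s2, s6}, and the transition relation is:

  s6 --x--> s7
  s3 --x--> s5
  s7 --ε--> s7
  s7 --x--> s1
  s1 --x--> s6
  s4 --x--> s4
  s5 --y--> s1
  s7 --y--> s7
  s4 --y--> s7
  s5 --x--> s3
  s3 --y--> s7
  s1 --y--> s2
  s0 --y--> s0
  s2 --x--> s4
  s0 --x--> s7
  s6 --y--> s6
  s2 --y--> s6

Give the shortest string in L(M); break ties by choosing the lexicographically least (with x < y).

A breadth-first search from s0 reaches an accepting state first via the path s0 → s7 → s1 → s6 on input xxx.
No string of length < 3 is accepted (BFS exhausts all shorter strings without reaching an accepting state), and xxx is the lexicographically least accepting string of length 3.

xxx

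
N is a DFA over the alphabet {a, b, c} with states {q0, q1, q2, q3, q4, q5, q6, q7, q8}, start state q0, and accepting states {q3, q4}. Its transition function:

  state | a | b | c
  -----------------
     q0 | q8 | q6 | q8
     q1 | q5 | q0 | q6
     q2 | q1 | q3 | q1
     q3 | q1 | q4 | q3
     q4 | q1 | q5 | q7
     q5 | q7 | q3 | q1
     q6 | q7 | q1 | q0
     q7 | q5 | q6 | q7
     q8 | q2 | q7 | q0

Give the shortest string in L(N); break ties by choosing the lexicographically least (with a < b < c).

A breadth-first search from q0 reaches an accepting state first via the path q0 → q8 → q2 → q3 on input aab.
No string of length < 3 is accepted (BFS exhausts all shorter strings without reaching an accepting state), and aab is the lexicographically least accepting string of length 3.

aab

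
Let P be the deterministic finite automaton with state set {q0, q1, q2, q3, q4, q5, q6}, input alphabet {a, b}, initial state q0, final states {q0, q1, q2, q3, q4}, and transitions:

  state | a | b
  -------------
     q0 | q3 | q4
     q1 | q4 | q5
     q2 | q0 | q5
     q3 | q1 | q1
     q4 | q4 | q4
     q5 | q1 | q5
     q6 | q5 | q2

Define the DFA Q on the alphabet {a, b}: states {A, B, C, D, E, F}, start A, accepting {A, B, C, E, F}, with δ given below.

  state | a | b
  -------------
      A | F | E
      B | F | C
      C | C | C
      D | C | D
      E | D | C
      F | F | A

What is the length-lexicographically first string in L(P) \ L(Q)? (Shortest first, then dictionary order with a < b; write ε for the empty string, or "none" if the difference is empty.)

The string ba is accepted by P but not by Q.
No shorter string lies in the difference, and ba is the lexicographically first length-2 string in L(P) \ L(Q).

ba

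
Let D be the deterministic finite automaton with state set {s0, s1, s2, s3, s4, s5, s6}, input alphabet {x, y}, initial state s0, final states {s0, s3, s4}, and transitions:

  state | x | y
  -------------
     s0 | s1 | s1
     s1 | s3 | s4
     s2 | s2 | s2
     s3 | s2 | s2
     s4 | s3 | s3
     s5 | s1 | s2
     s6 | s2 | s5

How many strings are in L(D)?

The useful subgraph on states {s0, s1, s3, s4} is acyclic, so L(D) is finite; the longest accepting path visits 4 useful states, giving maximum string length 3.
Counting accepting paths from s0 by length: 1 of length 0, 4 of length 2, 4 of length 3. Total 9.

9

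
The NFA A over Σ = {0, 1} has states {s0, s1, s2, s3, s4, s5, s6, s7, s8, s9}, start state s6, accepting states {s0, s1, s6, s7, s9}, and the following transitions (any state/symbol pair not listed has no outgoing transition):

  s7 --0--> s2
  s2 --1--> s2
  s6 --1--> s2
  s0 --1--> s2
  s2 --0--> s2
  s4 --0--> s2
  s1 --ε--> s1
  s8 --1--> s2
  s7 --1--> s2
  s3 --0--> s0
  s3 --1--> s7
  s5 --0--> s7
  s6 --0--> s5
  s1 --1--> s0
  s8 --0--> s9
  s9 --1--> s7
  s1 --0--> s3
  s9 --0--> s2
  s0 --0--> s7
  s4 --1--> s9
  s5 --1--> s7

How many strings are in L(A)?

3

The useful subgraph on states {s5, s6, s7} is acyclic, so L(A) is finite; the longest accepting path visits 3 useful states, giving maximum string length 2.
Counting accepting paths from s6 by length: 1 of length 0, 2 of length 2. Total 3.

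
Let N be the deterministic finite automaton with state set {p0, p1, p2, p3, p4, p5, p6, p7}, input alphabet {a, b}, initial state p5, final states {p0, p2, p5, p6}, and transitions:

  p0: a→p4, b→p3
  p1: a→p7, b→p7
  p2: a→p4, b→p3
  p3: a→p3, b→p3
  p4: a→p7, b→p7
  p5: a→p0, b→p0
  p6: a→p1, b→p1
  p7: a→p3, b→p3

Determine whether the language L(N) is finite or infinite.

finite

The useful states (reachable from p5 and able to reach an accepting state) are {p0, p5}.
Restricted to these states the transition graph has no cycle, so every accepting path has bounded length and L is finite.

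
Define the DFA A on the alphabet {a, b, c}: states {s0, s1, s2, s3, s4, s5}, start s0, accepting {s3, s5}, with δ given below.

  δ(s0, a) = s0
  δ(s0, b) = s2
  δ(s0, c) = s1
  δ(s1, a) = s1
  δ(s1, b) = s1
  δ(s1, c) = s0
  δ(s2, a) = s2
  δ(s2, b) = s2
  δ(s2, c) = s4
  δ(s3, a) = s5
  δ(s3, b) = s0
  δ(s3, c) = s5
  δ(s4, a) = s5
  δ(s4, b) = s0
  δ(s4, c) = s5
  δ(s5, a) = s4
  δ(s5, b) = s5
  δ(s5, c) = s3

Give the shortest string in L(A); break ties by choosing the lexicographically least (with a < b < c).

A breadth-first search from s0 reaches an accepting state first via the path s0 → s2 → s4 → s5 on input bca.
No string of length < 3 is accepted (BFS exhausts all shorter strings without reaching an accepting state), and bca is the lexicographically least accepting string of length 3.

bca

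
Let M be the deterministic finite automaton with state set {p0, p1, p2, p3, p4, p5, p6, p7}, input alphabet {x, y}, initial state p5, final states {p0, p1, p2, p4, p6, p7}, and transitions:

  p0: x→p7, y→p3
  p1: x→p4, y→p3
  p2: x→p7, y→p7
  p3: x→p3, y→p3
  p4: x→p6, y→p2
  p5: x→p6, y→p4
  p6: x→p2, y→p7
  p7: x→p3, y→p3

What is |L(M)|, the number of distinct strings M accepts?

14

The useful subgraph on states {p2, p4, p5, p6, p7} is acyclic, so L(M) is finite; the longest accepting path visits 5 useful states, giving maximum string length 4.
Counting accepting paths from p5 by length: 2 of length 1, 4 of length 2, 6 of length 3, 2 of length 4. Total 14.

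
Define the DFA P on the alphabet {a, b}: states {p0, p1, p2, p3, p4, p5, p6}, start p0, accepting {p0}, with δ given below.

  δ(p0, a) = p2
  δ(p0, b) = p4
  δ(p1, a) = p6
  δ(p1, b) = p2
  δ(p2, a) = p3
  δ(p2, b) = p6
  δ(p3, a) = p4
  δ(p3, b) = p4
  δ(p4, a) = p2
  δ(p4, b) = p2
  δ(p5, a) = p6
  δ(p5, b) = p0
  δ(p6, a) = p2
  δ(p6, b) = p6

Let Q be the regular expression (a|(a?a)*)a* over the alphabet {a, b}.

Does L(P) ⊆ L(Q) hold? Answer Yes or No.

Yes

Converting the expression Q to a DFA (subset construction, then merging equivalent states) gives the minimal DFA with states {q0, q1}, start state q0, accepting states {q0} and transitions q0: a→q0, b→q1; q1: a→q1, b→q1.
Exploring the product automaton P × Q from the start pair (p0, q0), following both machines on each input symbol, reaches 8 state pairs: (p0, q0), (p2, q0), (p4, q1), (p3, q0), (p6, q1), (p2, q1), (p4, q0), (p3, q1).
P accepts in {p0} and Q accepts in {q0}. The reachable pairs whose P-component is accepting are (p0, q0); in each of them the Q-component is accepting too, so the product for L(P) \ L(Q) (P-component accepting, Q-component rejecting) has no reachable accepting pair and the difference is empty.
Hence every string in L(P) is also in L(Q).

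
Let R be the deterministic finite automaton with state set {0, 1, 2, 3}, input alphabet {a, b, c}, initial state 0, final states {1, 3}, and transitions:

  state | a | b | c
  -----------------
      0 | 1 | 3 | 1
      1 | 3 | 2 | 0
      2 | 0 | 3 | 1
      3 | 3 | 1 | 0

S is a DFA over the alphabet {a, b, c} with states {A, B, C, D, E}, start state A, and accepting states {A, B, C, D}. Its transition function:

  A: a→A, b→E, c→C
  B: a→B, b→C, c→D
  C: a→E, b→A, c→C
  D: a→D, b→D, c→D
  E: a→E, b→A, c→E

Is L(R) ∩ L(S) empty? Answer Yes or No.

The string a is accepted by both R and S.
Hence L(R) ∩ L(S) ≠ ∅.

No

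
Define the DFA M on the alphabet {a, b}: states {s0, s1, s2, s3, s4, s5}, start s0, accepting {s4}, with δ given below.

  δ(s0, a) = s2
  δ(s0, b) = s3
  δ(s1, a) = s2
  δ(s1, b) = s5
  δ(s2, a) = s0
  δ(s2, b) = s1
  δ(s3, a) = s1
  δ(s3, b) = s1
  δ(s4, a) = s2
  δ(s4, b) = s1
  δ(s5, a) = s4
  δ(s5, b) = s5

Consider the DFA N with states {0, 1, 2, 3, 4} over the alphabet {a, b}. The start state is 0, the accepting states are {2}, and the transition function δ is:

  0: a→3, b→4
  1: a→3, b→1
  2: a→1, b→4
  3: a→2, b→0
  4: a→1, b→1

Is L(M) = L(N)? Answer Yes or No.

The string abba is accepted by M but rejected by N.
So L(M) ≠ L(N).

No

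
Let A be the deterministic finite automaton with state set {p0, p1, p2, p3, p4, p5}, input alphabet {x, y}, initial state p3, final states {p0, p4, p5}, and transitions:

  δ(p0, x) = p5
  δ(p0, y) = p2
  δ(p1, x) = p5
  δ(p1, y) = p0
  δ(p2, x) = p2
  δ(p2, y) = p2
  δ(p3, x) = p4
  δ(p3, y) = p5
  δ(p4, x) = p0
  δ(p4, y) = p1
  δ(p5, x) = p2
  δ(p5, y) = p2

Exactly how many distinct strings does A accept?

The useful subgraph on states {p0, p1, p3, p4, p5} is acyclic, so L(A) is finite; the longest accepting path visits 5 useful states, giving maximum string length 4.
Counting accepting paths from p3 by length: 2 of length 1, 1 of length 2, 3 of length 3, 1 of length 4. Total 7.

7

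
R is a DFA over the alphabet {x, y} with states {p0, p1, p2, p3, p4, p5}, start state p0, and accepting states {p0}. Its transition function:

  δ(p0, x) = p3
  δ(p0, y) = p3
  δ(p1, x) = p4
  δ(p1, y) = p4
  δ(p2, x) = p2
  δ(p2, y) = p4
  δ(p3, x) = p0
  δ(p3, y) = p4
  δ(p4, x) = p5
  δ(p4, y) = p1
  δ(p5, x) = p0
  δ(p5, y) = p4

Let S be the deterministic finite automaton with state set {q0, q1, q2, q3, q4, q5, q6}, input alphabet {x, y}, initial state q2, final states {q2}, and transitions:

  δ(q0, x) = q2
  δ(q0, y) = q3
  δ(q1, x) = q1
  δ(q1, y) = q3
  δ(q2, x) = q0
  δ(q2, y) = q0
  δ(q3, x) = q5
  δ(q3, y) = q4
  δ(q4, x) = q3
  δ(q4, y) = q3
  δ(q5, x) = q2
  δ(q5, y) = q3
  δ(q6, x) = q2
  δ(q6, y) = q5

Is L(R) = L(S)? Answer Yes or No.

Exploring the product automaton R × S from the start pair (p0, q2), following both machines on each input symbol, reaches 5 state pairs: (p0, q2), (p3, q0), (p4, q3), (p5, q5), (p1, q4).
R accepts in {p0} and S accepts in {q2}. In every reachable pair the two components are either both accepting — (p0, q2) — or both non-accepting, so no string is accepted by exactly one of the machines: L(R) \ L(S) and L(S) \ L(R) are both empty.
Hence every string is accepted by R iff it is accepted by S, and the two languages coincide.

Yes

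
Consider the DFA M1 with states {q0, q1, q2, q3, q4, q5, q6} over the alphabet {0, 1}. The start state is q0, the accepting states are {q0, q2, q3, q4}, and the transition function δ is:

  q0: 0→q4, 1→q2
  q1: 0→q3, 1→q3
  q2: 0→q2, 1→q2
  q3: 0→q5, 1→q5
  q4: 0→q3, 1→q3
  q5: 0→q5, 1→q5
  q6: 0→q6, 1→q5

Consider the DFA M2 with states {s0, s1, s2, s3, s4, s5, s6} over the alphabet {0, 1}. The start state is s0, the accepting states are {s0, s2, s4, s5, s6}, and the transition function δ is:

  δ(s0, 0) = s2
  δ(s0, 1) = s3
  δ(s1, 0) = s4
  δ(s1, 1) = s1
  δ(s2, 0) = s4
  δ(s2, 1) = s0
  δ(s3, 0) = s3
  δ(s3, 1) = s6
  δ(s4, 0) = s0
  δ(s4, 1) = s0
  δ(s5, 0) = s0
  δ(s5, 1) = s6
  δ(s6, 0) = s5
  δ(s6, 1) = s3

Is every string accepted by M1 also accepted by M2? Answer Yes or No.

The string 1 is in L(M1) but not in L(M2).
So L(M1) ⊄ L(M2).

No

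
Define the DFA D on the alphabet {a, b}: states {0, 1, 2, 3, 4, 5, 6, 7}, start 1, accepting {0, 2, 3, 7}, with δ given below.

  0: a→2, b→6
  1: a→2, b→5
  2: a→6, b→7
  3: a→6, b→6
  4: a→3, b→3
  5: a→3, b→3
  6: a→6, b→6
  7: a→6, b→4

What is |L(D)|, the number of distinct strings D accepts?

6

The useful subgraph on states {1, 2, 3, 4, 5, 7} is acyclic, so L(D) is finite; the longest accepting path visits 5 useful states, giving maximum string length 4.
Counting accepting paths from 1 by length: 1 of length 1, 3 of length 2, 2 of length 4. Total 6.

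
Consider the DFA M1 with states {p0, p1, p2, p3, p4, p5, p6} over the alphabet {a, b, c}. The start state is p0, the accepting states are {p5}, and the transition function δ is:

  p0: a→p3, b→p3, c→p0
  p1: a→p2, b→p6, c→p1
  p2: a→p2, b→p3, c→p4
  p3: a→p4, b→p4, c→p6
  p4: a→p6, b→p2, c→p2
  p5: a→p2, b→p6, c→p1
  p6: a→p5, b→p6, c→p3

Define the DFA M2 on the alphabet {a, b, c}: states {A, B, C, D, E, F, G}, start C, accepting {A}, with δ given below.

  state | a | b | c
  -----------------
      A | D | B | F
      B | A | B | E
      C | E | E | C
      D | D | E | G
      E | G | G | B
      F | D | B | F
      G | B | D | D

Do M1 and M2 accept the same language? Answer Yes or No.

Exploring the product automaton M1 × M2 from the start pair (p0, C), following both machines on each input symbol, reaches 7 state pairs: (p0, C), (p3, E), (p4, G), (p6, B), (p2, D), (p5, A), (p1, F).
M1 accepts in {p5} and M2 accepts in {A}. In every reachable pair the two components are either both accepting — (p5, A) — or both non-accepting, so no string is accepted by exactly one of the machines: L(M1) \ L(M2) and L(M2) \ L(M1) are both empty.
Hence every string is accepted by M1 iff it is accepted by M2, and the two languages coincide.

Yes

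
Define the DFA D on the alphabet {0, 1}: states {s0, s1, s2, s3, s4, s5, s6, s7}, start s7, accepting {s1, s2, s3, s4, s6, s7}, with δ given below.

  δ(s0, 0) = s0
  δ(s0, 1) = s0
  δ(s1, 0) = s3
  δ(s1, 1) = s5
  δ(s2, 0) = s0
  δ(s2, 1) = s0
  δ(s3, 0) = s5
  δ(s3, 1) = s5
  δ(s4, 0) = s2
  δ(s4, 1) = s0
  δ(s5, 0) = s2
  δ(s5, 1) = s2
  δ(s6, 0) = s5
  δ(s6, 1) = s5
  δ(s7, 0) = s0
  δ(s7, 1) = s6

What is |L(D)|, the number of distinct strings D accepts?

6

The useful subgraph on states {s2, s5, s6, s7} is acyclic, so L(D) is finite; the longest accepting path visits 4 useful states, giving maximum string length 3.
Counting accepting paths from s7 by length: 1 of length 0, 1 of length 1, 4 of length 3. Total 6.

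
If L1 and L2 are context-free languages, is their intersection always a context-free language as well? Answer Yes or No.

{aⁿbⁿcᵐ : m,n≥0} and {aᵐbⁿcⁿ : m,n≥0} are both context-free, but their intersection {aⁿbⁿcⁿ : n≥0} is not (pumping lemma).

No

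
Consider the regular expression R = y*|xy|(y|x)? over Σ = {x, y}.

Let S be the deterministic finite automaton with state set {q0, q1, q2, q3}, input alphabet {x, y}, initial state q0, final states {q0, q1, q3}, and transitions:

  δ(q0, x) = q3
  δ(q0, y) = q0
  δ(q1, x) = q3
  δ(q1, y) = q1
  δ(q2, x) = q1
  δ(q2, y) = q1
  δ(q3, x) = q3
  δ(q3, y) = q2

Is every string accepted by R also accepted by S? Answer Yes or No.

The string xy is in L(R) but not in L(S).
So L(R) ⊄ L(S).

No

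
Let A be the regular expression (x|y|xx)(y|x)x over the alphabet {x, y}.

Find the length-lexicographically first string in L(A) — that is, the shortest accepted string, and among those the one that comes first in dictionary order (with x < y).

By inspection of the expression, no string of length less than 3 matches, and xxx is the lexicographically first match of length 3.

xxx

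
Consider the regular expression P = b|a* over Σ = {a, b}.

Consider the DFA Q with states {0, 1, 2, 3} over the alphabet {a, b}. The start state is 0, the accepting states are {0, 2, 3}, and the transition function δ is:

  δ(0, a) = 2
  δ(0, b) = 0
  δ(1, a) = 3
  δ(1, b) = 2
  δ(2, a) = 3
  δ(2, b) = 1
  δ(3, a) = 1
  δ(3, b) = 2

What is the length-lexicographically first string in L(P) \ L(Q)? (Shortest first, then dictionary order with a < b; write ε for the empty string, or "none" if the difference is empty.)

aaa

The string aaa is accepted by P but not by Q.
No shorter string lies in the difference, and aaa is the lexicographically first length-3 string in L(P) \ L(Q).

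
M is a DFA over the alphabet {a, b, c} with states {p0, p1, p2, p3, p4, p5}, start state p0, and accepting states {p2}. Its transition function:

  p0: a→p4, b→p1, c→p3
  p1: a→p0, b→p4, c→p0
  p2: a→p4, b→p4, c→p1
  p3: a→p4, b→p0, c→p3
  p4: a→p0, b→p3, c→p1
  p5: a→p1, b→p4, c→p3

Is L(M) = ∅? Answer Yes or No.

Yes

The states reachable from the start state are {p0, p1, p3, p4}.
None of the accepting states {p2} is reachable, so no string is accepted and L(M) = ∅.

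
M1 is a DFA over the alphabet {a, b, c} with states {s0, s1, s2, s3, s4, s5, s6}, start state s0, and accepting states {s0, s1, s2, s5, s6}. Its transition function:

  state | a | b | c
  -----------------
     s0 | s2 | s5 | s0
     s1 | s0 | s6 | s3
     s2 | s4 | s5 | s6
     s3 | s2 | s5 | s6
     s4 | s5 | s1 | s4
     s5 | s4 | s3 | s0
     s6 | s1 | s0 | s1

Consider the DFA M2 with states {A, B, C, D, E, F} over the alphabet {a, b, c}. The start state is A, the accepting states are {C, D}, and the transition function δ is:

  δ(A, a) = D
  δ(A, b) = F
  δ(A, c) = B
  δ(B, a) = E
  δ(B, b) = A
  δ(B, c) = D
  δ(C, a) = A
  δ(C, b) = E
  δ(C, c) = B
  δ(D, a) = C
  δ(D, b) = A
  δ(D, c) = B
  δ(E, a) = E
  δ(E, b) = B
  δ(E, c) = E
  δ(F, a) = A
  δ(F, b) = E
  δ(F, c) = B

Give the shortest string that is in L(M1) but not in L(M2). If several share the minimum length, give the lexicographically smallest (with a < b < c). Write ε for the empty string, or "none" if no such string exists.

ε

The empty string ε is accepted by M1 but not by M2.
Since ε is the unique shortest string, it is the required witness.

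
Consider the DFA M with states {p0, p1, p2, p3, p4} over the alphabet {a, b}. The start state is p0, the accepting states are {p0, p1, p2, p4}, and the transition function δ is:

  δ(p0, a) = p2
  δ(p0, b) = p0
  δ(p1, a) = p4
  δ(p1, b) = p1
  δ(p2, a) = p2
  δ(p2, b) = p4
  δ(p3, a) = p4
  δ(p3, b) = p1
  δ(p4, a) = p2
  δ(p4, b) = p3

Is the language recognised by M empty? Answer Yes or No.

No

The empty string ε is accepted: the run p0 ends in the accepting state p0.
Since at least one string is accepted, L(M) is not empty.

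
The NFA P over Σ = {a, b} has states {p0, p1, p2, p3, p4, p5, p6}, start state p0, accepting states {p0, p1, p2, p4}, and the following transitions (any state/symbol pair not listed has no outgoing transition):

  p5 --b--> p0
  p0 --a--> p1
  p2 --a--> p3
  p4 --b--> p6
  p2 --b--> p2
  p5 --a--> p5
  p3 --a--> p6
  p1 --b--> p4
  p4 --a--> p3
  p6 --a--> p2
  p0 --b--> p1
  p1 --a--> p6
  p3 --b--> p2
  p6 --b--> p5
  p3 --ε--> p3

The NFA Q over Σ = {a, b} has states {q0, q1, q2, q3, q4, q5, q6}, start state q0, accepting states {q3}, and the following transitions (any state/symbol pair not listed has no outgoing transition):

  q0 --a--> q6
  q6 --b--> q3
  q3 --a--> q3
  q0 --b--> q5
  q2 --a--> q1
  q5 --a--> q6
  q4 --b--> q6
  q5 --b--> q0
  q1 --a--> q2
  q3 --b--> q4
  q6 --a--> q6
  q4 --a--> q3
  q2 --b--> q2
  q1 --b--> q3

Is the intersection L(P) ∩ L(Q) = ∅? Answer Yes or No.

The string ab is accepted by both P and Q.
Hence L(P) ∩ L(Q) ≠ ∅.

No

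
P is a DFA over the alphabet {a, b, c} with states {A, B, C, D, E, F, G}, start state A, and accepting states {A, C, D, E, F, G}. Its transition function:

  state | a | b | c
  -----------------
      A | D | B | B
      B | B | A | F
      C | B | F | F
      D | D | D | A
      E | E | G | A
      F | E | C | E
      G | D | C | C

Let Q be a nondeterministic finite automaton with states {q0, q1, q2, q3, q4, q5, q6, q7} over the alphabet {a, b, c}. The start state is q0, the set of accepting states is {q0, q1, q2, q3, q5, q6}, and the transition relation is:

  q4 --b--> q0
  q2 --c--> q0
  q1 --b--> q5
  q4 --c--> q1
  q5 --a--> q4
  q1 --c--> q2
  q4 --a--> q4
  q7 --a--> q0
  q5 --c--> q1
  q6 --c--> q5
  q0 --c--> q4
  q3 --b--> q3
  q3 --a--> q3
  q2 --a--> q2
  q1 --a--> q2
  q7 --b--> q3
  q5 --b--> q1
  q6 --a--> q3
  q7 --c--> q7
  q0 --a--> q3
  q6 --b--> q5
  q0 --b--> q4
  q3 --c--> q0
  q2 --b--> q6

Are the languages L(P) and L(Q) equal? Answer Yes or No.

Yes

Exploring the product automaton P × Q from the start pair (A, q0), following both machines on each input symbol, reaches 7 state pairs: (A, q0), (D, q3), (B, q4), (F, q1), (E, q2), (C, q5), (G, q6).
P accepts in {A, C, D, E, F, G} and Q accepts in {q0, q1, q2, q3, q5, q6}. In every reachable pair the two components are either both accepting — (A, q0), (D, q3), (F, q1), (E, q2), (C, q5), (G, q6) — or both non-accepting, so no string is accepted by exactly one of the machines: L(P) \ L(Q) and L(Q) \ L(P) are both empty.
Hence every string is accepted by P iff it is accepted by Q, and the two languages coincide.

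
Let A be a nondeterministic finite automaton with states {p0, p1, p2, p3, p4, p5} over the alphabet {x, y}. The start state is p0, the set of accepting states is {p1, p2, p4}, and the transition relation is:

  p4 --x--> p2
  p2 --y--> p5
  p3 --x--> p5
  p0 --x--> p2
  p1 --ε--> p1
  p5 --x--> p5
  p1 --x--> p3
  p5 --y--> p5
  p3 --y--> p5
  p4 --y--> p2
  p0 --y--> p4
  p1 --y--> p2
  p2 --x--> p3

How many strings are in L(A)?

4

The useful subgraph on states {p0, p2, p4} is acyclic, so L(A) is finite; the longest accepting path visits 3 useful states, giving maximum string length 2.
Counting accepting paths from p0 by length: 2 of length 1, 2 of length 2. Total 4.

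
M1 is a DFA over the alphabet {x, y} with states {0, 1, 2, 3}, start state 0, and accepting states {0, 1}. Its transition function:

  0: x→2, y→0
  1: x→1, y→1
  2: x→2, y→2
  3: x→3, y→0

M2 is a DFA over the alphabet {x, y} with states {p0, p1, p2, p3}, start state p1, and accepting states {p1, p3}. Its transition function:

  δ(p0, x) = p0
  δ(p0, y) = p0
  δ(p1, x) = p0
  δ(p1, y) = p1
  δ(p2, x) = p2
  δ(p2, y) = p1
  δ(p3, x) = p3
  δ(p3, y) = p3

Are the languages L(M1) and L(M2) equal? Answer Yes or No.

Yes

Exploring the product automaton M1 × M2 from the start pair (0, p1), following both machines on each input symbol, reaches 2 state pairs: (0, p1), (2, p0).
M1 accepts in {0, 1} and M2 accepts in {p1, p3}. In every reachable pair the two components are either both accepting — (0, p1) — or both non-accepting, so no string is accepted by exactly one of the machines: L(M1) \ L(M2) and L(M2) \ L(M1) are both empty.
Hence every string is accepted by M1 iff it is accepted by M2, and the two languages coincide.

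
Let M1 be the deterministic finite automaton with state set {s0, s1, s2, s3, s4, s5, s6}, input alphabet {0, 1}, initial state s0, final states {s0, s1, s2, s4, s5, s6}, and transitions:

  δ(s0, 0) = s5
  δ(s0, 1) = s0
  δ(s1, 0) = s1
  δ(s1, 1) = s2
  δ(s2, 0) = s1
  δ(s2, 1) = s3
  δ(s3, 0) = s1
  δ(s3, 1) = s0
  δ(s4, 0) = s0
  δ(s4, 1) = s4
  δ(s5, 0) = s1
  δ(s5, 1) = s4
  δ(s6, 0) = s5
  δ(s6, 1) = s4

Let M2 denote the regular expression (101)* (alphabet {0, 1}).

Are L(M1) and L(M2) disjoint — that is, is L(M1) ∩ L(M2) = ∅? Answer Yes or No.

No

The empty string ε is accepted by both M1 and M2.
Hence L(M1) ∩ L(M2) ≠ ∅.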